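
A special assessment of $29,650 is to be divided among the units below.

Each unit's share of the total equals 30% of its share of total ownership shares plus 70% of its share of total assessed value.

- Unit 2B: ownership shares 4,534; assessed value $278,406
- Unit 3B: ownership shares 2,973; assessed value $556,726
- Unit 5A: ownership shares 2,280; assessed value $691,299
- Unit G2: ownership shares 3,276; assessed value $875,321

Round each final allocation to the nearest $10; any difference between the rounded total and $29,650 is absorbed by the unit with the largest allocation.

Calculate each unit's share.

Unit 2B: $5,490 | Unit 3B: $6,840 | Unit 5A: $7,530 | Unit G2: $9,790

Ownership shares total 13,063; assessed value total 2,401,752.
Combined weights (30% ownership shares + 70% assessed value): Unit 2B 0.1853; Unit 3B 0.2305; Unit 5A 0.2538; Unit G2 0.3304.
Pro-rata amounts: Unit 2B 5,493.22; Unit 3B 6,835.42; Unit 5A 7,526.46; Unit G2 9,794.91.
Rounded to nearest $10: Unit 2B $5,490; Unit 3B $6,840; Unit 5A $7,530; Unit G2 $9,790. Sum = $29,650.
No rounding difference to absorb.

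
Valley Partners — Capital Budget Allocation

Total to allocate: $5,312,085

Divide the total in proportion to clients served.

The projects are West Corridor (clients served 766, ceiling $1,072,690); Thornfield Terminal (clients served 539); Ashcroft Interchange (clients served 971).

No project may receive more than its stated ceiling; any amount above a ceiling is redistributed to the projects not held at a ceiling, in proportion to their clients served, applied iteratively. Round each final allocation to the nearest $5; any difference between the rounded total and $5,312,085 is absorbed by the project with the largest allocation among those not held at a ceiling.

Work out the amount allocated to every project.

West Corridor: $1,072,690; Thornfield Terminal: $1,513,265; Ashcroft Interchange: $2,726,130

Sum of clients served: 2,276.
Proportional shares (ignoring caps): West Corridor 1,787,810.68; Thornfield Terminal 1,258,002.55; Ashcroft Interchange 2,266,271.76.
Capped: West Corridor ($1,072,690); balance $4,239,395 reallocated over remaining clients served 1,510.
Remaining shares: Thornfield Terminal 1,513,267.49 → $1,513,265; Ashcroft Interchange 2,726,127.51 → $2,726,130.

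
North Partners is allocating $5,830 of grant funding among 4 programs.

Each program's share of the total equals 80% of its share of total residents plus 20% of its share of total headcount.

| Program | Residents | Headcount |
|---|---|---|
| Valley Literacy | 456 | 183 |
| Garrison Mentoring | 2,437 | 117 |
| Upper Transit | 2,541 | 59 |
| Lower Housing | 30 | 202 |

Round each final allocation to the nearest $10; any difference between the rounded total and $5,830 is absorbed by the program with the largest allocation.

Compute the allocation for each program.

Valley Literacy: $770 · Garrison Mentoring: $2,320 · Upper Transit: $2,290 · Lower Housing: $450

Residents total 5,464; headcount total 561.
Composite weights (80% residents + 20% headcount): Valley Literacy 0.1320; Garrison Mentoring 0.3985; Upper Transit 0.3931; Lower Housing 0.0764.
Unrounded shares: Valley Literacy 769.59; Garrison Mentoring 2,323.37; Upper Transit 2,291.59; Lower Housing 445.45.
Rounded to nearest $10: Valley Literacy $770; Garrison Mentoring $2,320; Upper Transit $2,290; Lower Housing $450. Sum = $5,830.
Rounded total matches; no reconciliation needed.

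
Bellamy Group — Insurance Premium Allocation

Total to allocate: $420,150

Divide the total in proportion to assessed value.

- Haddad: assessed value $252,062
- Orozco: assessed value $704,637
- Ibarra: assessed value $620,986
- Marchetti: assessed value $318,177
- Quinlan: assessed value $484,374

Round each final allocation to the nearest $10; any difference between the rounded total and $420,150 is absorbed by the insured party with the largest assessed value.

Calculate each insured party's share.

Total assessed value = 2,380,236.
Proportional shares: Haddad 252,062/2,380,236 × $420,150 = 44,493.00; Orozco 704,637/2,380,236 × $420,150 = 124,379.78; Ibarra 620,986/2,380,236 × $420,150 = 109,614.03; Marchetti 318,177/2,380,236 × $420,150 = 56,163.37; Quinlan 484,374/2,380,236 × $420,150 = 85,499.81.
After rounding ($10): Haddad $44,490; Orozco $124,380; Ibarra $109,610; Marchetti $56,160; Quinlan $85,500. Sum = $420,140.
Difference $420,150 − $420,140 = +$10 applied to largest assessed value (Orozco): Orozco becomes $124,390.

Haddad: $44,490 · Orozco: $124,390 · Ibarra: $109,610 · Marchetti: $56,160 · Quinlan: $85,500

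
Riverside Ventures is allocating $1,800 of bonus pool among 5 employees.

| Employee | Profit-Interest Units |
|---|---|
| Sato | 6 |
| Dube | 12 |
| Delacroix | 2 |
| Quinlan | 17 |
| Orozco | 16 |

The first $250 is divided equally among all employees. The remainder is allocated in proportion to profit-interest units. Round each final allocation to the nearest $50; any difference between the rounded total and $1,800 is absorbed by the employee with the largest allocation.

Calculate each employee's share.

Sato: $250; Dube: $400; Delacroix: $100; Quinlan: $550; Orozco: $500

First tranche $250 split equally: $50 each.
Remainder $1,550 by profit-interest units (total 53): Sato 175.47 → $200; Dube 350.94 → $350; Delacroix 58.49 → $50; Quinlan 497.17 → $500; Orozco 467.92 → $450.
Totals: Sato $50 + $200 = $250; Dube $50 + $350 = $400; Delacroix $50 + $50 = $100; Quinlan $50 + $500 = $550; Orozco $50 + $450 = $500.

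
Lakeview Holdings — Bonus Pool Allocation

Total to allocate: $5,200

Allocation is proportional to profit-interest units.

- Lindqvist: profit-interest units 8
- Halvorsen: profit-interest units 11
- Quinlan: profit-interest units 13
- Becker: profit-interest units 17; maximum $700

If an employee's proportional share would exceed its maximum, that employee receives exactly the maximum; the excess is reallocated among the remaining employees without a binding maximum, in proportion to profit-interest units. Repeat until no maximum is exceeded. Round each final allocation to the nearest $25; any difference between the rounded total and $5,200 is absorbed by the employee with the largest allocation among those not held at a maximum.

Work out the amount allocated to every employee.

Lindqvist: $1,125 · Halvorsen: $1,550 · Quinlan: $1,825 · Becker: $700

Sum of profit-interest units: 49.
Unconstrained shares: Lindqvist 848.98; Halvorsen 1,167.35; Quinlan 1,379.59; Becker 1,804.08.
Held at cap: Becker ($700); residual $4,500 reallocated over remaining profit-interest units 32.
Redistributed shares: Lindqvist 1,125.00 → $1,125; Halvorsen 1,546.88 → $1,550; Quinlan 1,828.12 → $1,825.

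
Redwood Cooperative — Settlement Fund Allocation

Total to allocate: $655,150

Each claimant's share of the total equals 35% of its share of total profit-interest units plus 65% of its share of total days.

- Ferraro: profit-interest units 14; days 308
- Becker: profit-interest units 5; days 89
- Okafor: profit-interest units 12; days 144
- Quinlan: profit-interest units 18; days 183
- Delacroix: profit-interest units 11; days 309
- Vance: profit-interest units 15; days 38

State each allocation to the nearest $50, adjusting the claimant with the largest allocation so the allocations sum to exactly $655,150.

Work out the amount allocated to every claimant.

Ferraro: $165,300; Becker: $50,650; Okafor: $93,950; Quinlan: $127,800; Delacroix: $156,500; Vance: $60,950

Totals — profit-interest units 75, days 1,071.
Blended shares (35% profit-interest units + 65% days): Ferraro 0.2523; Becker 0.0773; Okafor 0.1434; Quinlan 0.1951; Delacroix 0.2389; Vance 0.0931.
Pro-rata amounts: Ferraro 165,269.08; Becker 50,674.72; Okafor 93,945.21; Quinlan 127,796.46; Delacroix 156,494.60; Vance 60,969.94.
After rounding ($50): Ferraro $165,250; Becker $50,650; Okafor $93,950; Quinlan $127,800; Delacroix $156,500; Vance $60,950. Sum = $655,100.
Difference $655,150 − $655,100 = +$50 applied to largest allocation (Ferraro): Ferraro becomes $165,300.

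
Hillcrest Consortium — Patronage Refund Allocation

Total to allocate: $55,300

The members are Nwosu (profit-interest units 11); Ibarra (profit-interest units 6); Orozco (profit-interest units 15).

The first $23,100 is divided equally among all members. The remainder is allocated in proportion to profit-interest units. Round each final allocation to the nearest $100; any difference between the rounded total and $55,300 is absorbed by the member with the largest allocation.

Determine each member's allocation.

Equal tier: $23,100 ÷ 3 = $7,700 apiece.
Remainder $32,200 by profit-interest units (total 32): Nwosu 11,068.75 → $11,100; Ibarra 6,037.50 → $6,000; Orozco 15,093.75 → $15,100.
Totals: Nwosu $7,700 + $11,100 = $18,800; Ibarra $7,700 + $6,000 = $13,700; Orozco $7,700 + $15,100 = $22,800.

Nwosu: $18,800; Ibarra: $13,700; Orozco: $22,800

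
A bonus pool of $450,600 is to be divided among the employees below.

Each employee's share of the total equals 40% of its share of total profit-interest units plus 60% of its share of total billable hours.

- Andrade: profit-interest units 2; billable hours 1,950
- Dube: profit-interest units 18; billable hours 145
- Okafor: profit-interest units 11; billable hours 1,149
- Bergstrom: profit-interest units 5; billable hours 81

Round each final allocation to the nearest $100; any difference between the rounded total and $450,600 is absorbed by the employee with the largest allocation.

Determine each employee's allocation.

Andrade: $168,600 · Dube: $101,900 · Okafor: $148,500 · Bergstrom: $31,600

Totals — profit-interest units 36, billable hours 3,325.
Combined weights (40% profit-interest units + 60% billable hours): Andrade 0.3741; Dube 0.2262; Okafor 0.3296; Bergstrom 0.0702.
Raw shares: Andrade 168,570.33; Dube 101,910.14; Okafor 148,499.99; Bergstrom 31,619.55.
At nearest $100: Andrade $168,600; Dube $101,900; Okafor $148,500; Bergstrom $31,600. Sum = $450,600.
No rounding difference to absorb.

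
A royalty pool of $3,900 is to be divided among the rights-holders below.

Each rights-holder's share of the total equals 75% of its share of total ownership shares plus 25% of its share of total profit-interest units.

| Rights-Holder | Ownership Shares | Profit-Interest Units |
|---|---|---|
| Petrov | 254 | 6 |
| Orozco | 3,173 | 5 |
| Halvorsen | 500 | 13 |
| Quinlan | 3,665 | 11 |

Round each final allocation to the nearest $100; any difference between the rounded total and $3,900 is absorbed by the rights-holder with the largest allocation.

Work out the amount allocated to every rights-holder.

Petrov: $300; Orozco: $1,400; Halvorsen: $600; Quinlan: $1,600

Ownership shares total 7,592; profit-interest units total 35.
Blended shares (75% ownership shares + 25% profit-interest units): Petrov 0.0679; Orozco 0.3492; Halvorsen 0.1423; Quinlan 0.4406.
Unrounded shares: Petrov 265.00; Orozco 1,361.76; Halvorsen 554.78; Quinlan 1,718.46.
After rounding ($100): Petrov $300; Orozco $1,400; Halvorsen $600; Quinlan $1,700. Sum = $4,000.
Difference $3,900 − $4,000 = −$100 applied to largest allocation (Quinlan): Quinlan becomes $1,600.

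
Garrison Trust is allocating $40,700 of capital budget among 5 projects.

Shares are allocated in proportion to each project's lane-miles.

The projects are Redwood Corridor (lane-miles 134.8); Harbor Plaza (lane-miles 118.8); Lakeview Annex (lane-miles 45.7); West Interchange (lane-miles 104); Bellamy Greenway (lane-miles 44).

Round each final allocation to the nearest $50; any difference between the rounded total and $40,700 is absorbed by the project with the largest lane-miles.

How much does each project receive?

Sum of lane-miles: 134.8 + 118.8 + 45.7 + 104 + 44 = 447.3.
Pro-rata amounts: Redwood Corridor 12,265.50; Harbor Plaza 10,809.66; Lakeview Annex 4,158.26; West Interchange 9,463.00; Bellamy Greenway 4,003.58.
After rounding ($50): Redwood Corridor $12,250; Harbor Plaza $10,800; Lakeview Annex $4,150; West Interchange $9,450; Bellamy Greenway $4,000. Sum = $40,650.
Difference $40,700 − $40,650 = +$50 applied to largest lane-miles (Redwood Corridor): Redwood Corridor becomes $12,300.

Redwood Corridor: $12,300; Harbor Plaza: $10,800; Lakeview Annex: $4,150; West Interchange: $9,450; Bellamy Greenway: $4,000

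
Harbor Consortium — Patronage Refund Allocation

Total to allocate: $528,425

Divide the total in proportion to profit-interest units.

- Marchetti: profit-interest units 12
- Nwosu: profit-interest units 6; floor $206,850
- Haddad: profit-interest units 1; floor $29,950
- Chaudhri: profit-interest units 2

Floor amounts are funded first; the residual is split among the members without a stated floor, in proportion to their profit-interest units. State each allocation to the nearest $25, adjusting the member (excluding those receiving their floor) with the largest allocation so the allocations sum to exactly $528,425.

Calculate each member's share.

Marchetti: $249,975 | Nwosu: $206,850 | Haddad: $29,950 | Chaudhri: $41,650

Fund the minimums — Nwosu $206,850; Haddad $29,950. Remaining pool $291,625.
Remaining pool split over remaining profit-interest units 14: Marchetti 249,964.29 → $249,975; Chaudhri 41,660.71 → $41,650.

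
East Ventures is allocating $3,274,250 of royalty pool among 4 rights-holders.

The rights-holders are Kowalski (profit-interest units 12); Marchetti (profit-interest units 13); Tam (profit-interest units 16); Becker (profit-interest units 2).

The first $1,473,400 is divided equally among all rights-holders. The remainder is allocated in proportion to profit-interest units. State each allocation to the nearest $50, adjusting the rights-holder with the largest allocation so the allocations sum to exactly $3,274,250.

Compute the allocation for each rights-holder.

Kowalski: $870,900 | Marchetti: $912,800 | Tam: $1,038,450 | Becker: $452,100

$1,473,400 shared equally gives $368,350 per rights-holder.
Remainder $1,800,850 by profit-interest units (total 43): Kowalski 502,562.79 → $502,550; Marchetti 544,443.02 → $544,450; Tam 670,083.72 → $670,100; Becker 83,760.47 → $83,750.
Totals: Kowalski $368,350 + $502,550 = $870,900; Marchetti $368,350 + $544,450 = $912,800; Tam $368,350 + $670,100 = $1,038,450; Becker $368,350 + $83,750 = $452,100.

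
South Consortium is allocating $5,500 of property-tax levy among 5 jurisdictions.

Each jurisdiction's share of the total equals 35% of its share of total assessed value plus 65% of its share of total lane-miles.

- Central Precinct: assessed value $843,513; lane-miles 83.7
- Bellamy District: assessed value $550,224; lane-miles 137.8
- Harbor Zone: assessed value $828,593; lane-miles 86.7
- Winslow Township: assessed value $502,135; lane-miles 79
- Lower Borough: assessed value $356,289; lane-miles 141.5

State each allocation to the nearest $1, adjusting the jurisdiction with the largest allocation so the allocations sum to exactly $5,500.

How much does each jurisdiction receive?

Totals — assessed value 3,080,754, lane-miles 528.7.
Blended shares (35% assessed value + 65% lane-miles): Central Precinct 0.1987; Bellamy District 0.2319; Harbor Zone 0.2007; Winslow Township 0.1542; Lower Borough 0.2144.
Pro-rata amounts: Central Precinct 1,093.04; Bellamy District 1,275.59; Harbor Zone 1,104.00; Winslow Township 847.95; Lower Borough 1,179.43.
Rounded to nearest $1: Central Precinct $1,093; Bellamy District $1,276; Harbor Zone $1,104; Winslow Township $848; Lower Borough $1,179. Sum = $5,500.
No rounding difference to absorb.

Central Precinct: $1,093; Bellamy District: $1,276; Harbor Zone: $1,104; Winslow Township: $848; Lower Borough: $1,179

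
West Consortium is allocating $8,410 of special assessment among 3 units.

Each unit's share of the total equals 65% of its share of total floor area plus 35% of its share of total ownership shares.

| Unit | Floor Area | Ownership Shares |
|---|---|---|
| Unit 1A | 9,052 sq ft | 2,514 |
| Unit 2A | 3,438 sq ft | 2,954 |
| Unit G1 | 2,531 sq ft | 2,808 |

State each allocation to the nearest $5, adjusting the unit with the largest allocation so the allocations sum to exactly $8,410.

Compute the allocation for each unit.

Floor area total 15,021; ownership shares total 8,276.
Combined weights (65% floor area + 35% ownership shares): Unit 1A 0.4980; Unit 2A 0.2737; Unit G1 0.2283.
Unrounded shares: Unit 1A 4,188.39; Unit 2A 2,301.81; Unit G1 1,919.80.
After rounding ($5): Unit 1A $4,190; Unit 2A $2,300; Unit G1 $1,920. Sum = $8,410.
Sum already equals the total — no adjustment.

Unit 1A: $4,190 · Unit 2A: $2,300 · Unit G1: $1,920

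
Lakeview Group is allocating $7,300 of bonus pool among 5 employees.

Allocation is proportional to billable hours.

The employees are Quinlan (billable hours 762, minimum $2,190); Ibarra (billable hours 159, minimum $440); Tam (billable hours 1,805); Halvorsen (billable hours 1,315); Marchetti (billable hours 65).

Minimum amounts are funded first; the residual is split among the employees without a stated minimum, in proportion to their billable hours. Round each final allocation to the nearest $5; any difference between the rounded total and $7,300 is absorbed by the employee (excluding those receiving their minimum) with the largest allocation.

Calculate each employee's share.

Quinlan: $2,190; Ibarra: $440; Tam: $2,645; Halvorsen: $1,930; Marchetti: $95

Minimums first: Quinlan $2,190; Ibarra $440. Remaining pool $4,670.
Remaining pool split over remaining billable hours 3,185: Tam 2,646.58 → $2,645; Halvorsen 1,928.12 → $1,930; Marchetti 95.31 → $95.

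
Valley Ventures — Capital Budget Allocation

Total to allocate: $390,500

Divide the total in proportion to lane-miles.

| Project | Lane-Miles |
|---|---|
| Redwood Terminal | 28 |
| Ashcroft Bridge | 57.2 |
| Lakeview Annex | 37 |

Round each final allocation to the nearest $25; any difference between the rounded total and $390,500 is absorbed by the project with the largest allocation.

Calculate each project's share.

Redwood Terminal: $89,475 | Ashcroft Bridge: $182,800 | Lakeview Annex: $118,225

Sum of lane-miles: 122.2.
Proportional shares: Redwood Terminal 28/122.2 × $390,500 = 89,476.27; Ashcroft Bridge 57.2/122.2 × $390,500 = 182,787.23; Lakeview Annex 37/122.2 × $390,500 = 118,236.50.
After rounding ($25): Redwood Terminal $89,475; Ashcroft Bridge $182,775; Lakeview Annex $118,225. Sum = $390,475.
Difference $390,500 − $390,475 = +$25 applied to largest allocation (Ashcroft Bridge): Ashcroft Bridge becomes $182,800.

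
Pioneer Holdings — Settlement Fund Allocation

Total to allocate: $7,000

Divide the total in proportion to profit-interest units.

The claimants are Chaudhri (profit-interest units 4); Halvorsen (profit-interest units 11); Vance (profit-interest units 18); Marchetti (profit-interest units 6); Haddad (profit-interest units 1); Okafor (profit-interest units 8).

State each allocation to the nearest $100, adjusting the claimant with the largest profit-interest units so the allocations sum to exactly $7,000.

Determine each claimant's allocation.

Chaudhri: $600 · Halvorsen: $1,600 · Vance: $2,600 · Marchetti: $900 · Haddad: $100 · Okafor: $1,200

Total profit-interest units = 4 + 11 + 18 + 6 + 1 + 8 = 48.
Unrounded shares: Chaudhri 583.33; Halvorsen 1,604.17; Vance 2,625.00; Marchetti 875.00; Haddad 145.83; Okafor 1,166.67.
Rounded to nearest $100: Chaudhri $600; Halvorsen $1,600; Vance $2,600; Marchetti $900; Haddad $100; Okafor $1,200. Sum = $7,000.
Sum already equals the total — no adjustment.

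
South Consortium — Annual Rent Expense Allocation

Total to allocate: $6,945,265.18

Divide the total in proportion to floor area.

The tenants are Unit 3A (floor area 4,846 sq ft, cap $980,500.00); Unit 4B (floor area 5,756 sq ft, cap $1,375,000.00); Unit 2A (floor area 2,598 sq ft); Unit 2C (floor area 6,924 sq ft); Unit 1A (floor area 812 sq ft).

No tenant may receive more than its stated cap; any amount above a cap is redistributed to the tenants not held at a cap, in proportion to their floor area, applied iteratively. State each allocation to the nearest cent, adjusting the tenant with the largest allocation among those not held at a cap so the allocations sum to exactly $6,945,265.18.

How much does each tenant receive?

Unit 3A: $980,500.00; Unit 4B: $1,375,000.00; Unit 2A: $1,153,881.36; Unit 2C: $3,075,240.38; Unit 1A: $360,643.44

Sum of floor area: 20,936.
Proportional shares (ignoring caps): Unit 3A 1,607,601.9804; Unit 4B 1,909,483.4914; Unit 2A 861,855.1269; Unit 2C 2,296,953.3868; Unit 1A 269,371.1944.
Cap binds for Unit 3A ($980,500.00), Unit 4B ($1,375,000.00); remaining pool $4,589,765.18 reallocated over remaining floor area 10,334.
Remaining shares: Unit 2A 1,153,881.3565 → $1,153,881.36; Unit 2C 3,075,240.3819 → $3,075,240.38; Unit 1A 360,643.4417 → $360,643.44.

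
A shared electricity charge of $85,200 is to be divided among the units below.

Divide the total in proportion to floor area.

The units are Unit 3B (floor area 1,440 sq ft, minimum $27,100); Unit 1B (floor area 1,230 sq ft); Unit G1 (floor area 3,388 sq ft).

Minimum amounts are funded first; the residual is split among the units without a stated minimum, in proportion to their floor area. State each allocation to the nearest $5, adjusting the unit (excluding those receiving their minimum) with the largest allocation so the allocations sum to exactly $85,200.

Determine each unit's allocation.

Unit 3B: $27,100 | Unit 1B: $15,475 | Unit G1: $42,625

Fund the minimums — Unit 3B $27,100. Balance $58,100.
Balance split over remaining floor area 4,618: Unit 1B 15,474.88 → $15,475; Unit G1 42,625.12 → $42,625.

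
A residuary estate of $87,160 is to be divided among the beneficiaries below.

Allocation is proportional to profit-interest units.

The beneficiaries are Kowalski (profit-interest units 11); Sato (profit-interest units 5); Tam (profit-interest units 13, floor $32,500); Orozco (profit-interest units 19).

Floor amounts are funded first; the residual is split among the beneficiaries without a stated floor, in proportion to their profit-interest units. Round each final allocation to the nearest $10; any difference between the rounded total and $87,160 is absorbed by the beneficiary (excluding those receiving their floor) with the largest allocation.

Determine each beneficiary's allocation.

Kowalski: $17,180 | Sato: $7,810 | Tam: $32,500 | Orozco: $29,670

Fund the minimums — Tam $32,500. Residual $54,660.
Residual split over remaining profit-interest units 35: Kowalski 17,178.86 → $17,180; Sato 7,808.57 → $7,810; Orozco 29,672.57 → $29,670.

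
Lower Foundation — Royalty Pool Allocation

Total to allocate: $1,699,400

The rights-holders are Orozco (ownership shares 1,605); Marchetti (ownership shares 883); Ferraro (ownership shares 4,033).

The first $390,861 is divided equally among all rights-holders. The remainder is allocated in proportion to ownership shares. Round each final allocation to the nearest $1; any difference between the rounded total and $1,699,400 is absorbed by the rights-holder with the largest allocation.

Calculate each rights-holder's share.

First tranche $390,861 split equally: $130,287 each.
Remainder $1,308,539 by ownership shares (total 6,521): Orozco 322,067.95 → $322,068; Marchetti 177,187.54 → $177,188; Ferraro 809,283.51 → $809,284.
Rounding difference −$1 on remainder applied to Ferraro.
Totals: Orozco $130,287 + $322,068 = $452,355; Marchetti $130,287 + $177,188 = $307,475; Ferraro $130,287 + $809,283 = $939,570.

Orozco: $452,355 | Marchetti: $307,475 | Ferraro: $939,570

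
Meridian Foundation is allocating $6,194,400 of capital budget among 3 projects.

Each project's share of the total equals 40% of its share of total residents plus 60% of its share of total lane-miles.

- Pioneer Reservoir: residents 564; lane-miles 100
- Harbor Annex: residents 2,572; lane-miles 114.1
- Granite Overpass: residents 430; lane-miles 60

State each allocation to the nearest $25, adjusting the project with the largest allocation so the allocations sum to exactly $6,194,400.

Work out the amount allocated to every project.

Residents total 3,566; lane-miles total 274.1.
Combined weights (40% residents + 60% lane-miles): Pioneer Reservoir 0.2822; Harbor Annex 0.5383; Granite Overpass 0.1796.
Unrounded shares: Pioneer Reservoir 1,747,826.61; Harbor Annex 3,334,231.10; Granite Overpass 1,112,342.30.
After rounding ($25): Pioneer Reservoir $1,747,825; Harbor Annex $3,334,225; Granite Overpass $1,112,350. Sum = $6,194,400.
Rounded total matches; no reconciliation needed.

Pioneer Reservoir: $1,747,825 · Harbor Annex: $3,334,225 · Granite Overpass: $1,112,350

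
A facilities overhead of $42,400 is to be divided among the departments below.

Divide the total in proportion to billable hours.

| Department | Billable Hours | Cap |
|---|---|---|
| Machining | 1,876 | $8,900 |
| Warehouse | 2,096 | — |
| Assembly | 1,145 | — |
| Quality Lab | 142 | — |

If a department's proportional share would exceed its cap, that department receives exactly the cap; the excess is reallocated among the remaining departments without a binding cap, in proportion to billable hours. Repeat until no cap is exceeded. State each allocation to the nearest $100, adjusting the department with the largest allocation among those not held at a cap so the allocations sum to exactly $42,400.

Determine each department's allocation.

Sum of billable hours: 5,259.
Pro-rata shares before constraints: Machining 15,125.00; Warehouse 16,898.73; Assembly 9,231.41; Quality Lab 1,144.86.
Cap binds for Machining ($8,900); balance $33,500 reallocated over remaining billable hours 3,383.
Shares after redistribution: Warehouse 20,755.54 → $20,800; Assembly 11,338.31 → $11,300; Quality Lab 1,406.15 → $1,400.

Machining: $8,900 | Warehouse: $20,800 | Assembly: $11,300 | Quality Lab: $1,400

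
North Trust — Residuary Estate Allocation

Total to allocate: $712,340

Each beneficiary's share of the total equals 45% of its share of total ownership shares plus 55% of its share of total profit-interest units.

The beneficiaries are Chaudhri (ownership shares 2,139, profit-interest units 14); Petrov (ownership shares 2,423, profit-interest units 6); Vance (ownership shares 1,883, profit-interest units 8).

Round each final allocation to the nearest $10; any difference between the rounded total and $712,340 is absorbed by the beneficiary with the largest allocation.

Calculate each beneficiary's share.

Ownership shares total 6,445; profit-interest units total 28.
Blended shares (45% ownership shares + 55% profit-interest units): Chaudhri 0.4243; Petrov 0.2870; Vance 0.2886.
Proportional shares: Chaudhri 302,280.29; Petrov 204,466.37; Vance 205,593.34.
Rounded to nearest $10: Chaudhri $302,280; Petrov $204,470; Vance $205,590. Sum = $712,340.
No rounding difference to absorb.

Chaudhri: $302,280 | Petrov: $204,470 | Vance: $205,590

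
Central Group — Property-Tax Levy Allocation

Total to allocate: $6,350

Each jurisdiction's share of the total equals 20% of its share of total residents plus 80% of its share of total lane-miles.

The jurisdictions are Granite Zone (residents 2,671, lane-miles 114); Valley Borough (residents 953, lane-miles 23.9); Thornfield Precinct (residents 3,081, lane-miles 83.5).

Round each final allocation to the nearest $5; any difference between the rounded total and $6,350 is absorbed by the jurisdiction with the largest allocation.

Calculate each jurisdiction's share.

Totals — residents 6,705, lane-miles 221.4.
Composite weights (20% residents + 80% lane-miles): Granite Zone 0.4916; Valley Borough 0.1148; Thornfield Precinct 0.3936.
Raw shares: Granite Zone 3,121.63; Valley Borough 728.89; Thornfield Precinct 2,499.47.
Rounded to nearest $5: Granite Zone $3,120; Valley Borough $730; Thornfield Precinct $2,500. Sum = $6,350.
Rounded total matches; no reconciliation needed.

Granite Zone: $3,120; Valley Borough: $730; Thornfield Precinct: $2,500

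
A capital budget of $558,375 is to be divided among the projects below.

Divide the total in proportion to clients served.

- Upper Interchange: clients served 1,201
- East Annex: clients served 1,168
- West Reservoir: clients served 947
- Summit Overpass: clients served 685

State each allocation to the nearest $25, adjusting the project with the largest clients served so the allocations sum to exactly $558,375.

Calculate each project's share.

Total clients served = 4,001.
Unrounded shares: Upper Interchange 1,201/4,001 × $558,375 = 167,610.19; East Annex 1,168/4,001 × $558,375 = 163,004.75; West Reservoir 947/4,001 × $558,375 = 132,162.24; Summit Overpass 685/4,001 × $558,375 = 95,597.82.
Rounded to nearest $25: Upper Interchange $167,600; East Annex $163,000; West Reservoir $132,150; Summit Overpass $95,600. Sum = $558,350.
Difference $558,375 − $558,350 = +$25 applied to largest clients served (Upper Interchange): Upper Interchange becomes $167,625.

Upper Interchange: $167,625; East Annex: $163,000; West Reservoir: $132,150; Summit Overpass: $95,600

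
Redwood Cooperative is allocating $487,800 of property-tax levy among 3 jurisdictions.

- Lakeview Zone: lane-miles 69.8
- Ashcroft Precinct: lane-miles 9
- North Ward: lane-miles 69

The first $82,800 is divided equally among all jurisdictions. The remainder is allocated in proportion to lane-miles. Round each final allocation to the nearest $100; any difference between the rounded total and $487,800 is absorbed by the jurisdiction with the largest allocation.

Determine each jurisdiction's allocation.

Lakeview Zone: $218,800; Ashcroft Precinct: $52,300; North Ward: $216,700

First tranche $82,800 split equally: $27,600 each.
Remainder $405,000 by lane-miles (total 147.8): Lakeview Zone 191,265.22 → $191,300; Ashcroft Precinct 24,661.71 → $24,700; North Ward 189,073.07 → $189,100.
Rounding difference −$100 on remainder applied to Lakeview Zone.
Totals: Lakeview Zone $27,600 + $191,200 = $218,800; Ashcroft Precinct $27,600 + $24,700 = $52,300; North Ward $27,600 + $189,100 = $216,700.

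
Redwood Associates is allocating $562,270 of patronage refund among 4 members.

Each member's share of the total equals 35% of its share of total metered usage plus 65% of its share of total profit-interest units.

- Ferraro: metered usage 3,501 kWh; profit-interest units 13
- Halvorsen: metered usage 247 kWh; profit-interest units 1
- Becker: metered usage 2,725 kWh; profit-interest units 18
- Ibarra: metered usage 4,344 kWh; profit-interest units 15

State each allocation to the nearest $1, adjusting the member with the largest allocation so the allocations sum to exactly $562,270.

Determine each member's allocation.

Metered usage total 10,817; profit-interest units total 47.
Combined weights (35% metered usage + 65% profit-interest units): Ferraro 0.2931; Halvorsen 0.0218; Becker 0.3371; Ibarra 0.3480.
Proportional shares: Ferraro 164,782.93; Halvorsen 12,269.76; Becker 189,545.47; Ibarra 195,671.84.
Rounded to nearest $1: Ferraro $164,783; Halvorsen $12,270; Becker $189,545; Ibarra $195,672. Sum = $562,270.
No rounding difference to absorb.

Ferraro: $164,783 · Halvorsen: $12,270 · Becker: $189,545 · Ibarra: $195,672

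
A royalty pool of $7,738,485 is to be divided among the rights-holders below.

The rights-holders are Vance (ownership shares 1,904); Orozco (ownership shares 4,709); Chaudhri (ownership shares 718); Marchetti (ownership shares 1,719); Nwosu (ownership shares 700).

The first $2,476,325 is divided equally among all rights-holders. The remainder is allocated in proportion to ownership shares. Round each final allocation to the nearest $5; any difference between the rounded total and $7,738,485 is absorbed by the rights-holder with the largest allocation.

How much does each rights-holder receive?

Equal tier: $2,476,325 ÷ 5 = $495,265 apiece.
Remainder $5,262,160 by ownership shares (total 9,750): Vance 1,027,605.40 → $1,027,605; Orozco 2,541,488.35 → $2,541,490; Chaudhri 387,510.86 → $387,510; Marchetti 927,759.29 → $927,760; Nwosu 377,796.10 → $377,795.
Totals: Vance $495,265 + $1,027,605 = $1,522,870; Orozco $495,265 + $2,541,490 = $3,036,755; Chaudhri $495,265 + $387,510 = $882,775; Marchetti $495,265 + $927,760 = $1,423,025; Nwosu $495,265 + $377,795 = $873,060.

Vance: $1,522,870; Orozco: $3,036,755; Chaudhri: $882,775; Marchetti: $1,423,025; Nwosu: $873,060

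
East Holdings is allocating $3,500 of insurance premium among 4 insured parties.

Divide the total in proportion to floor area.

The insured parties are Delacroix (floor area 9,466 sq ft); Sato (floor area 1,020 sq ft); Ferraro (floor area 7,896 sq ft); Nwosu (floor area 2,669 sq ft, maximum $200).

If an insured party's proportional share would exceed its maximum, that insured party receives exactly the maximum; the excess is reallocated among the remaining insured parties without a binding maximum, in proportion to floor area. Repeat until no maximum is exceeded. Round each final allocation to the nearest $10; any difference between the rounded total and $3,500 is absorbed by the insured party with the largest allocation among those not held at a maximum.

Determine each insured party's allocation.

Delacroix: $1,700; Sato: $180; Ferraro: $1,420; Nwosu: $200

Sum of floor area: 21,051.
Unconstrained shares: Delacroix 1,573.84; Sato 169.59; Ferraro 1,312.81; Nwosu 443.76.
Cap binds for Nwosu ($200); residual $3,300 reallocated over remaining floor area 18,382.
Redistributed shares: Delacroix 1,699.37 → $1,700; Sato 183.11 → $180; Ferraro 1,417.52 → $1,420.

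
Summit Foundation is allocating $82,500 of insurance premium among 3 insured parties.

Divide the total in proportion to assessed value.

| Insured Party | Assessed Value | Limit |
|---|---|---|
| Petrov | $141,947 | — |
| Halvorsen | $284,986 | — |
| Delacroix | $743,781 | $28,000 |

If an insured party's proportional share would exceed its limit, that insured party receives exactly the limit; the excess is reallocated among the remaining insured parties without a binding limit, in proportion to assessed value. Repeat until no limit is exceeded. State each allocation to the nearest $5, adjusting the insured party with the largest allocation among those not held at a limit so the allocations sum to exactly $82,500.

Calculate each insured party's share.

Petrov: $18,120 | Halvorsen: $36,380 | Delacroix: $28,000

Assessed value total: 1,170,714.
Proportional shares (ignoring caps): Petrov 10,002.98; Halvorsen 20,082.91; Delacroix 52,414.11.
Held at cap: Delacroix ($28,000); remaining pool $54,500 reallocated over remaining assessed value 426,933.
Redistributed shares: Petrov 18,120.20 → $18,120; Halvorsen 36,379.80 → $36,380.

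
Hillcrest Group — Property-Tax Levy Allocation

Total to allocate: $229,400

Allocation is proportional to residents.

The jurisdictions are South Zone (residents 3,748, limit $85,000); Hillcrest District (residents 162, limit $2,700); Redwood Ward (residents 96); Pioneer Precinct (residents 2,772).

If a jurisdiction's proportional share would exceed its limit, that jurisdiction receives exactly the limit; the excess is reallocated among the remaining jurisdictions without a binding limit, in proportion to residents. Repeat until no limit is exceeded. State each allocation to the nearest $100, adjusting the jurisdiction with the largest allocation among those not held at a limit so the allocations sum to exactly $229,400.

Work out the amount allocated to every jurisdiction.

South Zone: $85,000 | Hillcrest District: $2,700 | Redwood Ward: $4,700 | Pioneer Precinct: $137,000

Residents total: 6,778.
Pro-rata shares before constraints: South Zone 126,850.28; Hillcrest District 5,482.86; Redwood Ward 3,249.10; Pioneer Precinct 93,817.76.
Cap binds for South Zone ($85,000), Hillcrest District ($2,700); balance $141,700 reallocated over remaining residents 2,868.
Remaining shares: Redwood Ward 4,743.10 → $4,700; Pioneer Precinct 136,956.90 → $137,000.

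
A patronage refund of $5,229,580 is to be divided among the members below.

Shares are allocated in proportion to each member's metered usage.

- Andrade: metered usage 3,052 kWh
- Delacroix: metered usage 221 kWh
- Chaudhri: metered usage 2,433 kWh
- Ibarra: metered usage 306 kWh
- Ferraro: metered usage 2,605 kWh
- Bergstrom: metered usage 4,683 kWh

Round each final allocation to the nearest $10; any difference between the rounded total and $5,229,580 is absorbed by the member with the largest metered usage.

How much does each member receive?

Combined metered usage = 3,052 + 221 + 2,433 + 306 + 2,605 + 4,683 = 13,300.
Proportional shares: Andrade 1,200,050.99; Delacroix 86,897.53; Chaudhri 956,659.26; Ibarra 120,319.66; Ferraro 1,024,289.92; Bergstrom 1,841,362.64.
At nearest $10: Andrade $1,200,050; Delacroix $86,900; Chaudhri $956,660; Ibarra $120,320; Ferraro $1,024,290; Bergstrom $1,841,360. Sum = $5,229,580.
No rounding difference to absorb.

Andrade: $1,200,050 | Delacroix: $86,900 | Chaudhri: $956,660 | Ibarra: $120,320 | Ferraro: $1,024,290 | Bergstrom: $1,841,360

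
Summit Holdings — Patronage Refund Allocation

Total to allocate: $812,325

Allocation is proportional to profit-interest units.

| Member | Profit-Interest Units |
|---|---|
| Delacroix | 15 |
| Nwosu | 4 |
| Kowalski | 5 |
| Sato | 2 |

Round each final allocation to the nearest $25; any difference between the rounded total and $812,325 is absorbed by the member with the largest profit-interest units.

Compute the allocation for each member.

Total profit-interest units = 15 + 4 + 5 + 2 = 26.
Proportional shares: Delacroix 468,649.04; Nwosu 124,973.08; Kowalski 156,216.35; Sato 62,486.54.
At nearest $25: Delacroix $468,650; Nwosu $124,975; Kowalski $156,225; Sato $62,475. Sum = $812,325.
Rounded total matches; no reconciliation needed.

Delacroix: $468,650 | Nwosu: $124,975 | Kowalski: $156,225 | Sato: $62,475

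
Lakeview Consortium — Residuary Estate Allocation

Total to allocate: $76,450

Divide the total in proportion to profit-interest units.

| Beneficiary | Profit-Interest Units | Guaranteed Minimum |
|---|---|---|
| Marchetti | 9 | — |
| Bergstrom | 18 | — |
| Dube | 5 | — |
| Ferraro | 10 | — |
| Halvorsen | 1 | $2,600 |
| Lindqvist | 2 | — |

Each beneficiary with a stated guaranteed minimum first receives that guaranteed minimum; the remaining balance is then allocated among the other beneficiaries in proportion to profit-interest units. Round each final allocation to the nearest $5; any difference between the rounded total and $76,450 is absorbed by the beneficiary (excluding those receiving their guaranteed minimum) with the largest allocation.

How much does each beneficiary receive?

Marchetti: $15,105 · Bergstrom: $30,215 · Dube: $8,390 · Ferraro: $16,785 · Halvorsen: $2,600 · Lindqvist: $3,355

Minimums first: Halvorsen $2,600. Remaining pool $73,850.
Remaining pool split over remaining profit-interest units 44: Marchetti 15,105.68 → $15,105; Bergstrom 30,211.36 → $30,210; Dube 8,392.05 → $8,390; Ferraro 16,784.09 → $16,785; Lindqvist 3,356.82 → $3,355.
Rounding difference +$5 applied to Bergstrom → $30,215.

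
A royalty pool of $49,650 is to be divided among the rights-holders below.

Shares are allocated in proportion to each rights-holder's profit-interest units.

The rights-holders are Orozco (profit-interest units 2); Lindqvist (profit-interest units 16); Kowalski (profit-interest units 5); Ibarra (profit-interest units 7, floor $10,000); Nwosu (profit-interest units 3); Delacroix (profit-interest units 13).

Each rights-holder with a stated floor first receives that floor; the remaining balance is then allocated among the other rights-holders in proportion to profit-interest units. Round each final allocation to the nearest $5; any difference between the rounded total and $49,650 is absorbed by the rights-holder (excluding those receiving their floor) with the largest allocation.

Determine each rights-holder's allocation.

Minimums first: Ibarra $10,000. Residual $39,650.
Residual split over remaining profit-interest units 39: Orozco 2,033.33 → $2,035; Lindqvist 16,266.67 → $16,265; Kowalski 5,083.33 → $5,085; Nwosu 3,050.00 → $3,050; Delacroix 13,216.67 → $13,215.

Orozco: $2,035 | Lindqvist: $16,265 | Kowalski: $5,085 | Ibarra: $10,000 | Nwosu: $3,050 | Delacroix: $13,215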